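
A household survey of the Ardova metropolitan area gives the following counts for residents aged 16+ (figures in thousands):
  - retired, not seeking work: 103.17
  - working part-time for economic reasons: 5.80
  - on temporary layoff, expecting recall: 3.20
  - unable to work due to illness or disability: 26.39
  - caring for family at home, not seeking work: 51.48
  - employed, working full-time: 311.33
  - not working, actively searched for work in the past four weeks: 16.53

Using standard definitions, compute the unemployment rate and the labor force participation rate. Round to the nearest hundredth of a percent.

Employed = 5.80 + 311.33 = 317.13 thousand (anyone who worked, including part-time for economic reasons, counts as employed).
Unemployed = 3.20 + 16.53 = 19.73 thousand (jobless and actively searching, or on temporary layoff).
Labor force = 317.13 + 19.73 = 336.86 thousand.
Not in labor force = 103.17 + 26.39 + 51.48 = 181.04 thousand (those not working and not actively searching are outside the labor force).
Civilian working-age population = 336.86 + 181.04 = 517.90 thousand.
Unemployment rate = 19.73 / 336.86 = 5.86%.
Labor force participation rate = 336.86 / 517.90 = 65.04%.

Unemployment rate ≈ 5.86%; labor force participation rate ≈ 65.04%.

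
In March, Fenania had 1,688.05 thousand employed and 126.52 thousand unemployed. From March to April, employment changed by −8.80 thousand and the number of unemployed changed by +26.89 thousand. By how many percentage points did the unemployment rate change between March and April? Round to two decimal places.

March: labor force = 1,688.05 + 126.52 = 1,814.57; u = 126.52/1,814.57 = 6.97%.
April: labor force = 1,679.25 + 153.41 = 1,832.66; u = 153.41/1,832.66 = 8.37%.
Change = 8.37% − 6.97% = +1.40 pp.

The unemployment rate changed by +1.40 percentage points.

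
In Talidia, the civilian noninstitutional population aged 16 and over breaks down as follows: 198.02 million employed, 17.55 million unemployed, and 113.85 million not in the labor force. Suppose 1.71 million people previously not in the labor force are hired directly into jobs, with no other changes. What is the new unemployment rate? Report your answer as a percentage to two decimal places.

Initially, labor force = 198.02 + 17.55 = 215.57 million, so u = 17.55/215.57 = 8.14%.
After the change, employed and labor force both rise by 1.71; unemployed unchanged → E = 199.73, U = 17.55, labor force = 217.28 million.
New unemployment rate = 17.55 / 217.28 = 8.08%.

New unemployment rate ≈ 8.08%.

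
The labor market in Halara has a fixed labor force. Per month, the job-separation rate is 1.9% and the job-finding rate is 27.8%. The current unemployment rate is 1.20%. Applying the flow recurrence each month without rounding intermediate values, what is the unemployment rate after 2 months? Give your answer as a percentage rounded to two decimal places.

Unemployment rate after two months ≈ 3.83%.

With a fixed labor force, u_{t+1} = u_t + s·(1−u_t) − f·u_t = u_t·(1−s−f) + s.
Here 1−s−f = 0.703 and s = 0.019.
u_1 = 0.012000 × 0.703 + 0.019 = 0.027436.
u_2 = 0.027436 × 0.703 + 0.019 = 0.038288.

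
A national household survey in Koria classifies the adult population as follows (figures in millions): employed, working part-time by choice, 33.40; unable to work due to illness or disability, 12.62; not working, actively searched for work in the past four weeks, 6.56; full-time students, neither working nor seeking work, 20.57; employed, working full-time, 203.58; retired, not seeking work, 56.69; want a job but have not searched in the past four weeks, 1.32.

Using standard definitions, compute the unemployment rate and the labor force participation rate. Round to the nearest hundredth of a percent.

Unemployment rate ≈ 2.69%; labor force participation rate ≈ 72.75%.

Employed = 33.40 + 203.58 = 236.98 million.
Unemployed = 6.56 million.
Labor force = 236.98 + 6.56 = 243.54 million.
Not in labor force = 12.62 + 20.57 + 56.69 + 1.32 = 91.20 million (those not working and not actively searching are outside the labor force — including those who want a job but have given up searching).
Civilian working-age population = 243.54 + 91.20 = 334.74 million.
Unemployment rate = 6.56 / 243.54 = 2.69%.
Labor force participation rate = 243.54 / 334.74 = 72.75%.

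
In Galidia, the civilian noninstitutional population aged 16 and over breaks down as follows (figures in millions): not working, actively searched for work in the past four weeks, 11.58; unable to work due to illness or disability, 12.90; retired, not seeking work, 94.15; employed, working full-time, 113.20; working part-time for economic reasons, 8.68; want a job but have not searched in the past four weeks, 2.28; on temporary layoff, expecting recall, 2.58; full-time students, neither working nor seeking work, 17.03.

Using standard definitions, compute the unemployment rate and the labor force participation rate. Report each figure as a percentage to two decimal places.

Employed = 113.20 + 8.68 = 121.88 million (anyone who worked, including part-time for economic reasons, counts as employed).
Unemployed = 11.58 + 2.58 = 14.16 million (jobless and actively searching, or on temporary layoff).
Labor force = 121.88 + 14.16 = 136.04 million.
Not in labor force = 12.90 + 94.15 + 2.28 + 17.03 = 126.36 million (those not working and not actively searching are outside the labor force — including those who want a job but have given up searching).
Civilian working-age population = 136.04 + 126.36 = 262.40 million.
Unemployment rate = 14.16 / 136.04 = 10.41%.
Labor force participation rate = 136.04 / 262.40 = 51.84%.

Unemployment rate ≈ 10.41%; labor force participation rate ≈ 51.84%.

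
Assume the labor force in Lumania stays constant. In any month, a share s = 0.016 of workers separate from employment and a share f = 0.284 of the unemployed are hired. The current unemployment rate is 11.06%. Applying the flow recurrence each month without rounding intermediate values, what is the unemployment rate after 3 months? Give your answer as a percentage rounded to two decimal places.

Unemployment rate after three months ≈ 7.30%.

With a fixed labor force, u_{t+1} = u_t + s·(1−u_t) − f·u_t = u_t·(1−s−f) + s.
Here 1−s−f = 0.700 and s = 0.016.
u_1 = 0.110600 × 0.700 + 0.016 = 0.093420.
u_2 = 0.093420 × 0.700 + 0.016 = 0.081394.
u_3 = 0.081394 × 0.700 + 0.016 = 0.072976.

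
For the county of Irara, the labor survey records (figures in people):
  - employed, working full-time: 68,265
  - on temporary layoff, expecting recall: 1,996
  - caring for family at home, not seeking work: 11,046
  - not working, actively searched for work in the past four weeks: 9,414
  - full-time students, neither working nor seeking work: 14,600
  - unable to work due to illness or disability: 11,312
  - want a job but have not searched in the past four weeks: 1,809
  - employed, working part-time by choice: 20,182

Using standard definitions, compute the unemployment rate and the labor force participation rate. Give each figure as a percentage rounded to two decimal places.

Employed = 68,265 + 20,182 = 88,447.
Unemployed = 1,996 + 9,414 = 11,410 (jobless and actively searching, or on temporary layoff).
Labor force = 88,447 + 11,410 = 99,857.
Not in labor force = 11,046 + 14,600 + 11,312 + 1,809 = 38,767 (those not working and not actively searching are outside the labor force — including those who want a job but have given up searching).
Civilian working-age population = 99,857 + 38,767 = 138,624.
Unemployment rate = 11,410 / 99,857 = 11.43%.
Labor force participation rate = 99,857 / 138,624 = 72.03%.

Unemployment rate ≈ 11.43%; labor force participation rate ≈ 72.03%.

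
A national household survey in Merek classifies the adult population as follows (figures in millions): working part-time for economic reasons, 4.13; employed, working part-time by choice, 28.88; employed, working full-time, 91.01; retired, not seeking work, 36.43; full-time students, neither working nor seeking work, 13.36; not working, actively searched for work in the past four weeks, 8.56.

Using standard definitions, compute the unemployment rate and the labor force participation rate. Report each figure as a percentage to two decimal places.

Employed = 4.13 + 28.88 + 91.01 = 124.02 million (anyone who worked, including part-time for economic reasons, counts as employed).
Unemployed = 8.56 million.
Labor force = 124.02 + 8.56 = 132.58 million.
Not in labor force = 36.43 + 13.36 = 49.79 million (those not working and not actively searching are outside the labor force).
Civilian working-age population = 132.58 + 49.79 = 182.37 million.
Unemployment rate = 8.56 / 132.58 = 6.46%.
Labor force participation rate = 132.58 / 182.37 = 72.70%.

Unemployment rate ≈ 6.46%; labor force participation rate ≈ 72.70%.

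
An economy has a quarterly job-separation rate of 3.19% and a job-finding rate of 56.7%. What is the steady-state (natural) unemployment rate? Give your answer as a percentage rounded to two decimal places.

Steady-state unemployment rate ≈ 5.33%.

At steady state the flows balance: s·E = f·U, so U/(E+U) = s/(s+f).
u* = 3.19 / (3.19 + 56.7) = 3.19 / 59.89 = 5.33%.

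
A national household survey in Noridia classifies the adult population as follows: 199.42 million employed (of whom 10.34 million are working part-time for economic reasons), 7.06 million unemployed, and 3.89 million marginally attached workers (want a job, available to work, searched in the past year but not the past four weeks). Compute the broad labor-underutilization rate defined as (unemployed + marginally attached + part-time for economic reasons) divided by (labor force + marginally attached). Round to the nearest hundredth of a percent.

Broad underutilization rate ≈ 10.12%.

Labor force = 199.42 + 7.06 = 206.48 million.
Numerator = 7.06 + 3.89 + 10.34 = 21.29 million.
Denominator = 206.48 + 3.89 = 210.37 million.
Broad rate = 21.29 / 210.37 = 10.12%.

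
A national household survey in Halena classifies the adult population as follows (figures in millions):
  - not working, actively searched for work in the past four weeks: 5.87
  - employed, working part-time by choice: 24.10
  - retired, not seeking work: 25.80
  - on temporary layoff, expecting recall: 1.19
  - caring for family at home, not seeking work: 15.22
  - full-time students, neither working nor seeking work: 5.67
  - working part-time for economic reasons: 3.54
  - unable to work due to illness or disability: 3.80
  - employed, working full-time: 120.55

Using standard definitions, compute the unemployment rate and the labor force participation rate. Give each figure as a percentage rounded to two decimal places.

Unemployment rate ≈ 4.55%; labor force participation rate ≈ 75.46%.

Employed = 24.10 + 3.54 + 120.55 = 148.19 million (anyone who worked, including part-time for economic reasons, counts as employed).
Unemployed = 5.87 + 1.19 = 7.06 million (jobless and actively searching, or on temporary layoff).
Labor force = 148.19 + 7.06 = 155.25 million.
Not in labor force = 25.80 + 15.22 + 5.67 + 3.80 = 50.49 million (those not working and not actively searching are outside the labor force).
Civilian working-age population = 155.25 + 50.49 = 205.74 million.
Unemployment rate = 7.06 / 155.25 = 4.55%.
Labor force participation rate = 155.25 / 205.74 = 75.46%.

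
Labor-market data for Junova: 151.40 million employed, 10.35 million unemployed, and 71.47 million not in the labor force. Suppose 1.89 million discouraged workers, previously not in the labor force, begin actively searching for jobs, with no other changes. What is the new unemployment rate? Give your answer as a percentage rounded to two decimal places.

New unemployment rate ≈ 7.48%.

Initially, labor force = 151.40 + 10.35 = 161.75 million, so u = 10.35/161.75 = 6.40%.
After the change, unemployed and labor force both rise by 1.89 → E = 151.40, U = 12.24, labor force = 163.64 million.
New unemployment rate = 12.24 / 163.64 = 7.48%.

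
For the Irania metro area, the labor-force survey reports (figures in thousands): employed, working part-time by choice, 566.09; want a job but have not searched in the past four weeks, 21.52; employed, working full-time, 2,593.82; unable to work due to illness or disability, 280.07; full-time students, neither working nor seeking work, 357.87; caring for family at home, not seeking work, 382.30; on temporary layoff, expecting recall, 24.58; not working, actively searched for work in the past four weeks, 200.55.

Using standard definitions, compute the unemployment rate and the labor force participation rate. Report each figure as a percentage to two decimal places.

Employed = 566.09 + 2,593.82 = 3,159.91 thousand.
Unemployed = 24.58 + 200.55 = 225.13 thousand (jobless and actively searching, or on temporary layoff).
Labor force = 3,159.91 + 225.13 = 3,385.04 thousand.
Not in labor force = 21.52 + 280.07 + 357.87 + 382.30 = 1,041.76 thousand (those not working and not actively searching are outside the labor force — including those who want a job but have given up searching).
Civilian working-age population = 3,385.04 + 1,041.76 = 4,426.80 thousand.
Unemployment rate = 225.13 / 3,385.04 = 6.65%.
Labor force participation rate = 3,385.04 / 4,426.80 = 76.47%.

Unemployment rate ≈ 6.65%; labor force participation rate ≈ 76.47%.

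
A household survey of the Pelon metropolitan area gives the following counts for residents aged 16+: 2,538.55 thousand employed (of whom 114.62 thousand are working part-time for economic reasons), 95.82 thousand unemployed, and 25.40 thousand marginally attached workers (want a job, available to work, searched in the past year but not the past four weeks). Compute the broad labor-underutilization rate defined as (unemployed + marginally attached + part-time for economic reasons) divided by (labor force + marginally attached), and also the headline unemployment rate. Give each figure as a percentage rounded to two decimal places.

Labor force = 2,538.55 + 95.82 = 2,634.37 thousand.
Numerator = 95.82 + 25.40 + 114.62 = 235.84 thousand.
Denominator = 2,634.37 + 25.40 = 2,659.77 thousand.
Broad rate = 235.84 / 2,659.77 = 8.87%.
Headline unemployment rate = 95.82 / 2,634.37 = 3.64%.

Broad underutilization rate ≈ 8.87%; headline unemployment rate ≈ 3.64%.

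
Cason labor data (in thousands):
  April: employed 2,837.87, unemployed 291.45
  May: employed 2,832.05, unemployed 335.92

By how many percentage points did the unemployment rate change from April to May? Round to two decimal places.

April: labor force = 2,837.87 + 291.45 = 3,129.32; u = 291.45/3,129.32 = 9.31%.
May: labor force = 2,832.05 + 335.92 = 3,167.97; u = 335.92/3,167.97 = 10.60%.
Change = 10.60% − 9.31% = +1.29 pp.

The unemployment rate changed by +1.29 percentage points.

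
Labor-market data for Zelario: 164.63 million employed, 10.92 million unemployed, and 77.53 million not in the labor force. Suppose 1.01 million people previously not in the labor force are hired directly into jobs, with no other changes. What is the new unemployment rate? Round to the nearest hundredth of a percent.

Initially, labor force = 164.63 + 10.92 = 175.55 million, so u = 10.92/175.55 = 6.22%.
After the change, employed and labor force both rise by 1.01; unemployed unchanged → E = 165.64, U = 10.92, labor force = 176.56 million.
New unemployment rate = 10.92 / 176.56 = 6.18%.

New unemployment rate ≈ 6.18%.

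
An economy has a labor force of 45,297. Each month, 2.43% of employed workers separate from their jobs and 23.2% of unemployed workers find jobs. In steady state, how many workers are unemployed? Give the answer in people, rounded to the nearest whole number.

About 4,295 are unemployed in steady state.

Steady-state unemployment rate u* = s/(s+f) = 2.43/(2.43+23.2) = 0.094811.
Unemployed = u* × labor force = 0.094811 × 45,297 ≈ 4,295.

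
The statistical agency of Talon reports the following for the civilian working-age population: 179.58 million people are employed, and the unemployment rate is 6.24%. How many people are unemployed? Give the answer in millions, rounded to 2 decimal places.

About 11.95 million are unemployed.

Let U be the number unemployed. The labor force is E + U, and U/(E+U) = 0.0624.
So U = 0.0624 × 179.58 / (1 − 0.0624) = 11.2058 / 0.9376 ≈ 11.95 million.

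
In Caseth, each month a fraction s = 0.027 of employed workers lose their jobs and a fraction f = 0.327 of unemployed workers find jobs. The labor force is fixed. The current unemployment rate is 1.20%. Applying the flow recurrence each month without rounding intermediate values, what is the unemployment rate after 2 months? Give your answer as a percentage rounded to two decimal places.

Unemployment rate after two months ≈ 4.94%.

With a fixed labor force, u_{t+1} = u_t + s·(1−u_t) − f·u_t = u_t·(1−s−f) + s.
Here 1−s−f = 0.646 and s = 0.027.
u_1 = 0.012000 × 0.646 + 0.027 = 0.034752.
u_2 = 0.034752 × 0.646 + 0.027 = 0.049450.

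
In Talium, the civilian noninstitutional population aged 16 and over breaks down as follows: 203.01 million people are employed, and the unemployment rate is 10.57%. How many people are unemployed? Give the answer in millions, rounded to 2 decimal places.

Let U be the number unemployed. The labor force is E + U, and U/(E+U) = 0.1057.
So U = 0.1057 × 203.01 / (1 − 0.1057) = 21.4582 / 0.8943 ≈ 23.99 million.

About 23.99 million are unemployed.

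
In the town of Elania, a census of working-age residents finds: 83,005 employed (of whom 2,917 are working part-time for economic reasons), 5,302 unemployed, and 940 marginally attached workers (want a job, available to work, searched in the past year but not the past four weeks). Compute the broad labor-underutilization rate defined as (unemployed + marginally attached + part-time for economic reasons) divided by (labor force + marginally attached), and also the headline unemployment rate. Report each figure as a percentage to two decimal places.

Labor force = 83,005 + 5,302 = 88,307.
Numerator = 5,302 + 940 + 2,917 = 9,159.
Denominator = 88,307 + 940 = 89,247.
Broad rate = 9,159 / 89,247 = 10.26%.
Headline unemployment rate = 5,302 / 88,307 = 6.00%.

Broad underutilization rate ≈ 10.26%; headline unemployment rate ≈ 6.00%.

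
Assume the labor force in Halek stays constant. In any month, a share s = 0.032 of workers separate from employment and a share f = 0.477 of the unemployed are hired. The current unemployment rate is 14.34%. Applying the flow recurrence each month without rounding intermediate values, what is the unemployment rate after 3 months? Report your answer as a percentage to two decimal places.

With a fixed labor force, u_{t+1} = u_t + s·(1−u_t) − f·u_t = u_t·(1−s−f) + s.
Here 1−s−f = 0.491 and s = 0.032.
u_1 = 0.143400 × 0.491 + 0.032 = 0.102409.
u_2 = 0.102409 × 0.491 + 0.032 = 0.082283.
u_3 = 0.082283 × 0.491 + 0.032 = 0.072401.

Unemployment rate after three months ≈ 7.24%.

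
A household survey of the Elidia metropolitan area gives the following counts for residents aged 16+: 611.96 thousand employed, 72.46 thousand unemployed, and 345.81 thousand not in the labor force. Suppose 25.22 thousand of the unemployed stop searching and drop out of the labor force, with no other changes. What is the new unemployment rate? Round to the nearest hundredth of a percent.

New unemployment rate ≈ 7.17%.

Initially, labor force = 611.96 + 72.46 = 684.42 thousand, so u = 72.46/684.42 = 10.59%.
After the change, unemployed and labor force both fall by 25.22 → E = 611.96, U = 47.24, labor force = 659.20 thousand.
New unemployment rate = 47.24 / 659.20 = 7.17%.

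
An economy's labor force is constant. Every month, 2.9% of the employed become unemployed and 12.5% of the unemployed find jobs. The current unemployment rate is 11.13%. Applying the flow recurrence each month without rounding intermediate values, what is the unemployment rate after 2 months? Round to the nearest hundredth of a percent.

Unemployment rate after two months ≈ 13.32%.

With a fixed labor force, u_{t+1} = u_t + s·(1−u_t) − f·u_t = u_t·(1−s−f) + s.
Here 1−s−f = 0.846 and s = 0.029.
u_1 = 0.111300 × 0.846 + 0.029 = 0.123160.
u_2 = 0.123160 × 0.846 + 0.029 = 0.133193.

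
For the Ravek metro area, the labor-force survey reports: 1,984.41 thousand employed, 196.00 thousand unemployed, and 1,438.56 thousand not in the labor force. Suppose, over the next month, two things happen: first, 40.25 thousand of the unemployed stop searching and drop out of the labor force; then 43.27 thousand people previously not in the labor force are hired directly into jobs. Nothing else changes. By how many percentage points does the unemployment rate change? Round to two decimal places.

The unemployment rate changes by −1.86 percentage points.

Initially, labor force = 1,984.41 + 196.00 = 2,180.41 thousand, so u = 196.00/2,180.41 = 8.99%.
After the first change, unemployed and labor force both fall by 40.25 → E = 1,984.41, U = 155.75, labor force = 2,140.16 thousand.
After the second change, employed and labor force both rise by 43.27; unemployed unchanged → E = 2,027.68, U = 155.75, labor force = 2,183.43 thousand.
New unemployment rate = 155.75 / 2,183.43 = 7.13%.
Change = 7.13% − 8.99% = −1.86 percentage points.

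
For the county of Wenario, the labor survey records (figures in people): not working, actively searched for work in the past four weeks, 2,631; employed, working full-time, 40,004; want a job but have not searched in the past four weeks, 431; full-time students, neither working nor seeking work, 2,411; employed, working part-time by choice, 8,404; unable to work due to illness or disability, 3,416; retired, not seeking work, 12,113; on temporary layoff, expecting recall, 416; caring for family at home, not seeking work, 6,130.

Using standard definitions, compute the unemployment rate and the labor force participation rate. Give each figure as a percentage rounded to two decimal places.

Employed = 40,004 + 8,404 = 48,408.
Unemployed = 2,631 + 416 = 3,047 (jobless and actively searching, or on temporary layoff).
Labor force = 48,408 + 3,047 = 51,455.
Not in labor force = 431 + 2,411 + 3,416 + 12,113 + 6,130 = 24,501 (those not working and not actively searching are outside the labor force — including those who want a job but have given up searching).
Civilian working-age population = 51,455 + 24,501 = 75,956.
Unemployment rate = 3,047 / 51,455 = 5.92%.
Labor force participation rate = 51,455 / 75,956 = 67.74%.

Unemployment rate ≈ 5.92%; labor force participation rate ≈ 67.74%.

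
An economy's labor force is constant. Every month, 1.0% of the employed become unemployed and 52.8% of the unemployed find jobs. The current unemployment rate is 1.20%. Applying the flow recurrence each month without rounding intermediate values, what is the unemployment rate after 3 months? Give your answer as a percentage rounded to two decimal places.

Unemployment rate after three months ≈ 1.79%.

With a fixed labor force, u_{t+1} = u_t + s·(1−u_t) − f·u_t = u_t·(1−s−f) + s.
Here 1−s−f = 0.462 and s = 0.010.
u_1 = 0.012000 × 0.462 + 0.010 = 0.015544.
u_2 = 0.015544 × 0.462 + 0.010 = 0.017181.
u_3 = 0.017181 × 0.462 + 0.010 = 0.017938.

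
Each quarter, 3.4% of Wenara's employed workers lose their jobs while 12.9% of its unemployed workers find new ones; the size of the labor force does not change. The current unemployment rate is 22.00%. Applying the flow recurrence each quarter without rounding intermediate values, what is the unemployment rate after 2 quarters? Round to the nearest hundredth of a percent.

Unemployment rate after two quarters ≈ 21.66%.

With a fixed labor force, u_{t+1} = u_t + s·(1−u_t) − f·u_t = u_t·(1−s−f) + s.
Here 1−s−f = 0.837 and s = 0.034.
u_1 = 0.220000 × 0.837 + 0.034 = 0.218140.
u_2 = 0.218140 × 0.837 + 0.034 = 0.216583.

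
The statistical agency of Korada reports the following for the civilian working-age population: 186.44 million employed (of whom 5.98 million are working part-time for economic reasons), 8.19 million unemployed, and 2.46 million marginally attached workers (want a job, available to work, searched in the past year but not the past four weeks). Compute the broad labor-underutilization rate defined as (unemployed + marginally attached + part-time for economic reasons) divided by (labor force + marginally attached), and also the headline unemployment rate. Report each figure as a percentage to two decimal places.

Broad underutilization rate ≈ 8.44%; headline unemployment rate ≈ 4.21%.

Labor force = 186.44 + 8.19 = 194.63 million.
Numerator = 8.19 + 2.46 + 5.98 = 16.63 million.
Denominator = 194.63 + 2.46 = 197.09 million.
Broad rate = 16.63 / 197.09 = 8.44%.
Headline unemployment rate = 8.19 / 194.63 = 4.21%.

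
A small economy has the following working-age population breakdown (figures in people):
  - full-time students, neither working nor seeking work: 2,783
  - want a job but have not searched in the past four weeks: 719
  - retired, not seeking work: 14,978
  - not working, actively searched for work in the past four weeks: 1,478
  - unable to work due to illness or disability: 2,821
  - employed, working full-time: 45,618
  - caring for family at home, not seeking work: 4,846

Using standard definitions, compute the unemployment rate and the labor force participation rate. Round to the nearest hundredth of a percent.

Unemployment rate ≈ 3.14%; labor force participation rate ≈ 64.30%.

Employed = 45,618.
Unemployed = 1,478.
Labor force = 45,618 + 1,478 = 47,096.
Not in labor force = 2,783 + 719 + 14,978 + 2,821 + 4,846 = 26,147 (those not working and not actively searching are outside the labor force — including those who want a job but have given up searching).
Civilian working-age population = 47,096 + 26,147 = 73,243.
Unemployment rate = 1,478 / 47,096 = 3.14%.
Labor force participation rate = 47,096 / 73,243 = 64.30%.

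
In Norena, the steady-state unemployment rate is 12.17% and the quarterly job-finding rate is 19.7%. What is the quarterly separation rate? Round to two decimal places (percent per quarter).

From u* = s/(s+f): s = u·f/(1−u).
s = 0.1217 × 19.7 / (1 − 0.1217) = 2.3975 / 0.8783 ≈ 2.73% per quarter.

Separation rate ≈ 2.73% per quarter.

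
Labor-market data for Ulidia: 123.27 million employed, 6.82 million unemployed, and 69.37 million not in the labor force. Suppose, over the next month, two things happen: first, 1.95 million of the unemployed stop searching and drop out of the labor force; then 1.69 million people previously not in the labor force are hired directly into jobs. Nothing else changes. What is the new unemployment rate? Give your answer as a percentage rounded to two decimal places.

New unemployment rate ≈ 3.75%.

Initially, labor force = 123.27 + 6.82 = 130.09 million, so u = 6.82/130.09 = 5.24%.
After the first change, unemployed and labor force both fall by 1.95 → E = 123.27, U = 4.87, labor force = 128.14 million.
After the second change, employed and labor force both rise by 1.69; unemployed unchanged → E = 124.96, U = 4.87, labor force = 129.83 million.
New unemployment rate = 4.87 / 129.83 = 3.75%.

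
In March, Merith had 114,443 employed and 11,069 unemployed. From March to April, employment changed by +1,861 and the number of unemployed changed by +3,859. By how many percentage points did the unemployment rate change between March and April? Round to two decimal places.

March: labor force = 114,443 + 11,069 = 125,512; u = 11,069/125,512 = 8.82%.
April: labor force = 116,304 + 14,928 = 131,232; u = 14,928/131,232 = 11.38%.
Change = 11.38% − 8.82% = +2.56 pp.

The unemployment rate changed by +2.56 percentage points.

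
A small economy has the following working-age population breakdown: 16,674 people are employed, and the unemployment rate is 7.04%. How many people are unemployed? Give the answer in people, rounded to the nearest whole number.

Let U be the number unemployed. The labor force is E + U, and U/(E+U) = 0.0704.
So U = 0.0704 × 16,674 / (1 − 0.0704) = 1173.85 / 0.9296 ≈ 1,263.

About 1,263 are unemployed.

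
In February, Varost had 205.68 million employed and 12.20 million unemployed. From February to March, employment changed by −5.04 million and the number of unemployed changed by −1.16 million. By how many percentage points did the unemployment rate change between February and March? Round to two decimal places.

February: labor force = 205.68 + 12.20 = 217.88; u = 12.20/217.88 = 5.60%.
March: labor force = 200.64 + 11.04 = 211.68; u = 11.04/211.68 = 5.22%.
Change = 5.22% − 5.60% = −0.38 pp.

The unemployment rate changed by −0.38 percentage points.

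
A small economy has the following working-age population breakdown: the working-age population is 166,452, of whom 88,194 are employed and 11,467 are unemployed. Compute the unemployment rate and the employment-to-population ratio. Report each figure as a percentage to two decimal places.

Labor force = employed + unemployed = 88,194 + 11,467 = 99,661.
Unemployment rate = 11,467 / 99,661 = 11.51%.
Employment-population ratio = 88,194 / 166,452 = 52.98%.

Unemployment rate ≈ 11.51%; employment-population ratio ≈ 52.98%.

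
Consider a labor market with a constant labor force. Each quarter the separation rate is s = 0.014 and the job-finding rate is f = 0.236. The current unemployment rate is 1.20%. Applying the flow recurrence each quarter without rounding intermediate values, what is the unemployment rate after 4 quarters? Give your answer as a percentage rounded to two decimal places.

With a fixed labor force, u_{t+1} = u_t + s·(1−u_t) − f·u_t = u_t·(1−s−f) + s.
Here 1−s−f = 0.750 and s = 0.014.
u_1 = 0.012000 × 0.750 + 0.014 = 0.023000.
u_2 = 0.023000 × 0.750 + 0.014 = 0.031250.
u_3 = 0.031250 × 0.750 + 0.014 = 0.037437.
u_4 = 0.037437 × 0.750 + 0.014 = 0.042078.

Unemployment rate after four quarters ≈ 4.21%.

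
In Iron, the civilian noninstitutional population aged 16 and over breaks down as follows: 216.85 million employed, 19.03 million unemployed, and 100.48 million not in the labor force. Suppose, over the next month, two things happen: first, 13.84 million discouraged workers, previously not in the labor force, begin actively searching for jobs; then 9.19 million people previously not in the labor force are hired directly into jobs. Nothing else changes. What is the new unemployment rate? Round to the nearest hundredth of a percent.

New unemployment rate ≈ 12.70%.

Initially, labor force = 216.85 + 19.03 = 235.88 million, so u = 19.03/235.88 = 8.07%.
After the first change, unemployed and labor force both rise by 13.84 → E = 216.85, U = 32.87, labor force = 249.72 million.
After the second change, employed and labor force both rise by 9.19; unemployed unchanged → E = 226.04, U = 32.87, labor force = 258.91 million.
New unemployment rate = 32.87 / 258.91 = 12.70%.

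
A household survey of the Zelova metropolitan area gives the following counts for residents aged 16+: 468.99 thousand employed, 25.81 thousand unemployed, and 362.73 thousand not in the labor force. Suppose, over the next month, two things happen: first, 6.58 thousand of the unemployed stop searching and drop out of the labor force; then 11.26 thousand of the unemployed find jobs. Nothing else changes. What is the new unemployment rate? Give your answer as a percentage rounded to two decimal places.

New unemployment rate ≈ 1.63%.

Initially, labor force = 468.99 + 25.81 = 494.80 thousand, so u = 25.81/494.80 = 5.22%.
After the first change, unemployed and labor force both fall by 6.58 → E = 468.99, U = 19.23, labor force = 488.22 thousand.
After the second change, unemployed falls and employed rises by 11.26; labor force unchanged → E = 480.25, U = 7.97, labor force = 488.22 thousand.
New unemployment rate = 7.97 / 488.22 = 1.63%.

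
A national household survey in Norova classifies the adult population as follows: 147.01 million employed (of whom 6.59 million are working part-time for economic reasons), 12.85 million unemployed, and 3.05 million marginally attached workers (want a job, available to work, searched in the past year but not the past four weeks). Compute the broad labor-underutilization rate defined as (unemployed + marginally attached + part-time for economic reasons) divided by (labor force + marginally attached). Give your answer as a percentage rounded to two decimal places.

Labor force = 147.01 + 12.85 = 159.86 million.
Numerator = 12.85 + 3.05 + 6.59 = 22.49 million.
Denominator = 159.86 + 3.05 = 162.91 million.
Broad rate = 22.49 / 162.91 = 13.81%.

Broad underutilization rate ≈ 13.81%.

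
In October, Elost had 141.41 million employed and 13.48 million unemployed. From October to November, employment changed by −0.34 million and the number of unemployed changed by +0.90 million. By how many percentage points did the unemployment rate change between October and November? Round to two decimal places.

October: labor force = 141.41 + 13.48 = 154.89; u = 13.48/154.89 = 8.70%.
November: labor force = 141.07 + 14.38 = 155.45; u = 14.38/155.45 = 9.25%.
Change = 9.25% − 8.70% = +0.55 pp.

The unemployment rate changed by +0.55 percentage points.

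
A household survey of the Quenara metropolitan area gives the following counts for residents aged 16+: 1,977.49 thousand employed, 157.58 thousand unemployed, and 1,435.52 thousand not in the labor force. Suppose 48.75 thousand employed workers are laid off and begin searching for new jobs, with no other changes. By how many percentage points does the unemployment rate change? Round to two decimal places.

The unemployment rate changes by +2.28 percentage points.

Initially, labor force = 1,977.49 + 157.58 = 2,135.07 thousand, so u = 157.58/2,135.07 = 7.38%.
After the change, employed falls and unemployed rises by 48.75; labor force unchanged → E = 1,928.74, U = 206.33, labor force = 2,135.07 thousand.
New unemployment rate = 206.33 / 2,135.07 = 9.66%.
Change = 9.66% − 7.38% = +2.28 percentage points.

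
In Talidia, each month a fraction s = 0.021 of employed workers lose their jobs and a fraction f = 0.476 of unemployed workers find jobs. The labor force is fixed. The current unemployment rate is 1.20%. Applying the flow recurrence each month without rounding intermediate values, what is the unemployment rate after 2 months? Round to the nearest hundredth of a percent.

Unemployment rate after two months ≈ 3.46%.

With a fixed labor force, u_{t+1} = u_t + s·(1−u_t) − f·u_t = u_t·(1−s−f) + s.
Here 1−s−f = 0.503 and s = 0.021.
u_1 = 0.012000 × 0.503 + 0.021 = 0.027036.
u_2 = 0.027036 × 0.503 + 0.021 = 0.034599.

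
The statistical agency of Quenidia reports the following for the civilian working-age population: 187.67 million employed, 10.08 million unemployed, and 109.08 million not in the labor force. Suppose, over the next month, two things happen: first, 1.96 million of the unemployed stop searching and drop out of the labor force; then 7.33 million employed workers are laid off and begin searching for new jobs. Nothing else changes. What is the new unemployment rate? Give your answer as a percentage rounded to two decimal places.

New unemployment rate ≈ 7.89%.

Initially, labor force = 187.67 + 10.08 = 197.75 million, so u = 10.08/197.75 = 5.10%.
After the first change, unemployed and labor force both fall by 1.96 → E = 187.67, U = 8.12, labor force = 195.79 million.
After the second change, employed falls and unemployed rises by 7.33; labor force unchanged → E = 180.34, U = 15.45, labor force = 195.79 million.
New unemployment rate = 15.45 / 195.79 = 7.89%.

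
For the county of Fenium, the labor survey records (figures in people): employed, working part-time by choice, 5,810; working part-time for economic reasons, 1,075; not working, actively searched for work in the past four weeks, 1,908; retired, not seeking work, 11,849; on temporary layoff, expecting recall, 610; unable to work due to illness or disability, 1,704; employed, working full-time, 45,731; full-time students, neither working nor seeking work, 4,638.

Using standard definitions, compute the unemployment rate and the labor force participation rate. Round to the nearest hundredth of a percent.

Unemployment rate ≈ 4.57%; labor force participation rate ≈ 75.19%.

Employed = 5,810 + 1,075 + 45,731 = 52,616 (anyone who worked, including part-time for economic reasons, counts as employed).
Unemployed = 1,908 + 610 = 2,518 (jobless and actively searching, or on temporary layoff).
Labor force = 52,616 + 2,518 = 55,134.
Not in labor force = 11,849 + 1,704 + 4,638 = 18,191 (those not working and not actively searching are outside the labor force).
Civilian working-age population = 55,134 + 18,191 = 73,325.
Unemployment rate = 2,518 / 55,134 = 4.57%.
Labor force participation rate = 55,134 / 73,325 = 75.19%.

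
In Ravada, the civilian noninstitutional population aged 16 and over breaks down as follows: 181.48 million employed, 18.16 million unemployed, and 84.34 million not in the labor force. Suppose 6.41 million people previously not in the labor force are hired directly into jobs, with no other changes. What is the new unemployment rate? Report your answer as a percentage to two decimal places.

Initially, labor force = 181.48 + 18.16 = 199.64 million, so u = 18.16/199.64 = 9.10%.
After the change, employed and labor force both rise by 6.41; unemployed unchanged → E = 187.89, U = 18.16, labor force = 206.05 million.
New unemployment rate = 18.16 / 206.05 = 8.81%.

New unemployment rate ≈ 8.81%.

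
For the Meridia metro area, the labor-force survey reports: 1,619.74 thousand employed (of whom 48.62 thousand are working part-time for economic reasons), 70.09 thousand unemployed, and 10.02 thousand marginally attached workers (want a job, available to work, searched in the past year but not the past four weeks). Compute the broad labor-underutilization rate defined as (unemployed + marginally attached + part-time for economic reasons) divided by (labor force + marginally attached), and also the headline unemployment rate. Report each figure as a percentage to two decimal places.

Broad underutilization rate ≈ 7.57%; headline unemployment rate ≈ 4.15%.

Labor force = 1,619.74 + 70.09 = 1,689.83 thousand.
Numerator = 70.09 + 10.02 + 48.62 = 128.73 thousand.
Denominator = 1,689.83 + 10.02 = 1,699.85 thousand.
Broad rate = 128.73 / 1,699.85 = 7.57%.
Headline unemployment rate = 70.09 / 1,689.83 = 4.15%.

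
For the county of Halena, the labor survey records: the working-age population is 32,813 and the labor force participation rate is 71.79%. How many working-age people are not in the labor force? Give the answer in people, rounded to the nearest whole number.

Share not in the labor force = 1 − 0.7179 = 0.2821.
Not in labor force = 0.2821 × 32,813 ≈ 9,257.

About 9,257 are not in the labor force.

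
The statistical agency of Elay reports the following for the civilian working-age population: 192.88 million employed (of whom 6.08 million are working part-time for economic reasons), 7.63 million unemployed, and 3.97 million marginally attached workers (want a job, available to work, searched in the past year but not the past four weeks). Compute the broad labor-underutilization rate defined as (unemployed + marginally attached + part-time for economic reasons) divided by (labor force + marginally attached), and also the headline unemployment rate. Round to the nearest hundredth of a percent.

Labor force = 192.88 + 7.63 = 200.51 million.
Numerator = 7.63 + 3.97 + 6.08 = 17.68 million.
Denominator = 200.51 + 3.97 = 204.48 million.
Broad rate = 17.68 / 204.48 = 8.65%.
Headline unemployment rate = 7.63 / 200.51 = 3.81%.

Broad underutilization rate ≈ 8.65%; headline unemployment rate ≈ 3.81%.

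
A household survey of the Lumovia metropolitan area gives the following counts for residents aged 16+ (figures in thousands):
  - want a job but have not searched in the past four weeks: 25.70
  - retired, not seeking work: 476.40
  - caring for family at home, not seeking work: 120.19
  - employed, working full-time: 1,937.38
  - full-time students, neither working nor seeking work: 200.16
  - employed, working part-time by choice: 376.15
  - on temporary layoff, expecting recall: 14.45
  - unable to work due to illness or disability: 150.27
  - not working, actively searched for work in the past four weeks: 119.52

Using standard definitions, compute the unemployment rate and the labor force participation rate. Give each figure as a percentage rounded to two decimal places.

Unemployment rate ≈ 5.47%; labor force participation rate ≈ 71.56%.

Employed = 1,937.38 + 376.15 = 2,313.53 thousand.
Unemployed = 14.45 + 119.52 = 133.97 thousand (jobless and actively searching, or on temporary layoff).
Labor force = 2,313.53 + 133.97 = 2,447.50 thousand.
Not in labor force = 25.70 + 476.40 + 120.19 + 200.16 + 150.27 = 972.72 thousand (those not working and not actively searching are outside the labor force — including those who want a job but have given up searching).
Civilian working-age population = 2,447.50 + 972.72 = 3,420.22 thousand.
Unemployment rate = 133.97 / 2,447.50 = 5.47%.
Labor force participation rate = 2,447.50 / 3,420.22 = 71.56%.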